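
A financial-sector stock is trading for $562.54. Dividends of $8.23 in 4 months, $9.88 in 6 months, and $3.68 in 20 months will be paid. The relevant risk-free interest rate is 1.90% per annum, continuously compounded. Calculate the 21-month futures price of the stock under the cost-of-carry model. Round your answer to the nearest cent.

PV(dividends) I = 8.23·e^(−0.0190·4/12) + 9.88·e^(−0.0190·6/12) + 3.68·e^(−0.0190·20/12)
I = 8.1780 + 9.7866 + 3.5653 = 21.5299
F = (S − I)·e^(rT) = (562.54 − 21.5299) · e^(0.0190·21/12)
= 541.0101 · e^0.033250 = 541.0101 × 1.033809 = $559.30

$559.30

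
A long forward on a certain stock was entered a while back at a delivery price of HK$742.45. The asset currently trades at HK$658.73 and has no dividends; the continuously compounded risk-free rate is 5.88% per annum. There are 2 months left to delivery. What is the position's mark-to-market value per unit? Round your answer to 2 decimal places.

Current fair forward for the remaining 2 months: F = S·e^(r·T), r = 0.0588
F = 658.73 · e^(0.0588 × 2/12) = 658.73 × 1.009848 = 665.2172
Value of long forward = (F − K)·e^(−rT) = (665.2172 − 742.45) · e^(−0.0588·2/12)
= -77.2328 × 0.990248 = -76.48

-HK$76.48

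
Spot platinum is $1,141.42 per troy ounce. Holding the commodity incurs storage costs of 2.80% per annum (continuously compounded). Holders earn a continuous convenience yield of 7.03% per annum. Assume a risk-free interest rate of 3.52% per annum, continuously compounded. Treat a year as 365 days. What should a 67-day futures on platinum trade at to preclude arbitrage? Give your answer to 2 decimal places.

Net carry = r + u − y = 0.0352 + 0.0280 − 0.0703 = -0.0071
F = S·e^((r+u−y)T) = 1141.42 · e^(-0.0071 × 67/365) = 1141.42 · e^-0.00130329
= 1141.42 × 0.99869756 = $1,139.93 per troy ounce

$1,139.93 per troy ounce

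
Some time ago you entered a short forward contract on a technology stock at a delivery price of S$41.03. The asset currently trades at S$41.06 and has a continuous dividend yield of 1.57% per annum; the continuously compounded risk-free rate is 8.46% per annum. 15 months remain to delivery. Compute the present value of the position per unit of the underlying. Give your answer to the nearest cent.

-S$3.35

Current fair forward for the remaining 15 months: F = S·e^((r − q)·T), (r − q) = 0.0846 − 0.0157 = 0.0689
F = 41.06 · e^(0.0689 × 15/12) = 41.06 × 1.089943 = 44.7531
Value of long forward = (F − K)·e^(−rT) = (44.7531 − 41.03) · e^(−0.0846·15/12)
= 3.7231 × 0.899650 = 3.35
Short position value = −(long value) = -S$3.35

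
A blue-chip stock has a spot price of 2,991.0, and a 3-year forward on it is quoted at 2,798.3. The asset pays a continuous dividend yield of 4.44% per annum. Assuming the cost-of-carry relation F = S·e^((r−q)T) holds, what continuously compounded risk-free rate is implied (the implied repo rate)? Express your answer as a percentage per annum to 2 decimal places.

2.22%

From F = S·e^((r−q)T): (r − q) = ln(F/S)/T
ln(2798.3/2991.0) = ln(0.935573) = -0.066596
(r − q) = -0.066596 / (3) = -0.022199
r = ln(F/S)/T + q = -0.022199 + 0.0444 = 0.022201
r = 2.22%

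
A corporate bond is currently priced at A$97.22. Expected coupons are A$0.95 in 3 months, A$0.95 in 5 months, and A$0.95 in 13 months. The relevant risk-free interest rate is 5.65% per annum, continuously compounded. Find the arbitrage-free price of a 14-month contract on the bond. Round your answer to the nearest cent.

A$100.90

PV(coupons) I = 0.95·e^(−0.0565·3/12) + 0.95·e^(−0.0565·5/12) + 0.95·e^(−0.0565·13/12)
I = 0.9367 + 0.9279 + 0.8936 = 2.7582
F = (S − I)·e^(rT) = (97.22 − 2.7582) · e^(0.0565·14/12)
= 94.4618 · e^0.065917 = 94.4618 × 1.068138 = A$100.90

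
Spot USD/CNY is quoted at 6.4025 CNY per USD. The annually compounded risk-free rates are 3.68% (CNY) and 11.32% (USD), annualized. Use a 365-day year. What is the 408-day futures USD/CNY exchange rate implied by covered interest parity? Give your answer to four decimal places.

By covered interest parity, F = S · (1+r_CNY)^T / (1+r_USD)^T
= 6.4025 × 1.041224 / 1.127353 = 6.4025 × 0.923601
F = 5.9134 CNY per USD

5.9134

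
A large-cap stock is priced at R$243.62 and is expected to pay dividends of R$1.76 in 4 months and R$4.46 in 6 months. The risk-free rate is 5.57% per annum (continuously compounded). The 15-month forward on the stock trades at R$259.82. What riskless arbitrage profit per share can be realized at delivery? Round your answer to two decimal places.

PV(dividends) I = 1.76·e^(−0.0557·4/12) + 4.46·e^(−0.0557·6/12) = 6.0651
Fair forward F* = (S − I)·e^(rT) = (243.62 − 6.0651)·e^0.069625 = 237.5549 × 1.072106 = 254.6840
Market R$259.82 > fair 254.6840: forward overpriced → cash-and-carry (borrow at r, buy the stock and collect the dividends, short the forward).
Profit at T = |F_mkt − F*| = |259.82 − 254.6840| = R$5.14 per share

R$5.14 per share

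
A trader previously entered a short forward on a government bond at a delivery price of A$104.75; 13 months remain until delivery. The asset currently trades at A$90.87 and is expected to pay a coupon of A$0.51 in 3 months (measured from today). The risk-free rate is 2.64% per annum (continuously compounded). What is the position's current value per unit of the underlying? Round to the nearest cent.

A$11.43

PV(remaining coupons) I = 0.51·e^(−0.0264·3/12) = 0.5066
Current forward F = (S − I)·e^(rT) = (90.87 − 0.5066)·e^(0.0264·13/12) = 90.3634 × 1.029013 = 92.9851
Value (long) = (F − K)·e^(−rT) = (92.9851 − 104.75) × 0.971805 = -11.4332
Short position value = −(long value) = A$11.43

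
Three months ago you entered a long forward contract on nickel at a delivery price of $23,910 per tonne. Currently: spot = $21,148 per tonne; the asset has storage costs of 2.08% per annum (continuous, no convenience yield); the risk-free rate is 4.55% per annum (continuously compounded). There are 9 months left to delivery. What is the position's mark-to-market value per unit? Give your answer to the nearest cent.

-$1627.34 per tonne

Current fair forward for the remaining 9 months: F = S·e^((r + u)·T), (r + u) = 0.0455 + 0.0208 = 0.0663
F = 21148 · e^(0.0663 × 9/12) = 21148 × 1.05098204 = 22226.1682
Value of long forward = (F − K)·e^(−rT) = (22226.1682 − 23910) · e^(−0.0455·9/12)
= -1683.8318 × 0.96645069 = -1627.34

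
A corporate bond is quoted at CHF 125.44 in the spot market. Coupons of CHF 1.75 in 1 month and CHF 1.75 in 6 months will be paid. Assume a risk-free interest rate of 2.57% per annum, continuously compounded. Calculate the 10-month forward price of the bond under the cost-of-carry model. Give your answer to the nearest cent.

PV(coupons) I = 1.75·e^(−0.0257·1/12) + 1.75·e^(−0.0257·6/12)
I = 1.7463 + 1.7277 = 3.4740
F = (S − I)·e^(rT) = (125.44 − 3.4740) · e^(0.0257·10/12)
= 121.9660 · e^0.021417 = 121.9660 × 1.021648 = CHF 124.61

CHF 124.61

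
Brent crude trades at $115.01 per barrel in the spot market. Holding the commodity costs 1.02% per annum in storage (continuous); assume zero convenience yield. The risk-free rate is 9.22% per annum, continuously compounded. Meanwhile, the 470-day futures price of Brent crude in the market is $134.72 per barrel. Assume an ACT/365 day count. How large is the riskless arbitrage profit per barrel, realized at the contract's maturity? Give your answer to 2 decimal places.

Fair futures: F* = S·e^(carry·T), with carry = (r + u) = 0.0922 + 0.0102 = 0.1024
F* = 115.01 · e^(0.1024 × 470/365) = 115.01 · e^0.131858 = 115.01 × 1.140946 = $131.2202
Market $134.72 > fair $131.2202: forward overpriced → cash-and-carry (buy spot, short the forward).
At maturity, profit = |F_mkt − F*| = |134.72 − 131.2202| = $3.50 per barrel

$3.50 per barrel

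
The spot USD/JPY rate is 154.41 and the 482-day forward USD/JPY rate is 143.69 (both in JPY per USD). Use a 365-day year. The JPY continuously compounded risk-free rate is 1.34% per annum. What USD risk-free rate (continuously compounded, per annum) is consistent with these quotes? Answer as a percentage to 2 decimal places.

6.79%

F = S·e^((r_JPY − r_USD)T) ⇒ r_USD = r_JPY − ln(F/S)/T
ln(143.69/154.41) = -0.071953; /(482/365) = -0.054487
r_USD = 0.0134 + 0.054487 = 0.067887
r_USD = 6.79%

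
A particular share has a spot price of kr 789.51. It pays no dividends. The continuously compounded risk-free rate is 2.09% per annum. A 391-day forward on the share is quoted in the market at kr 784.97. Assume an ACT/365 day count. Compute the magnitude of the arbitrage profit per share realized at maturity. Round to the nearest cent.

kr 22.42 per share

Fair forward: F* = S·e^(carry·T), with carry = r = 0.0209
F* = 789.51 · e^(0.0209 × 391/365) = 789.51 · e^0.022389 = 789.51 × 1.022642 = kr 807.3861
Market kr 784.97 < fair kr 807.3861: forward underpriced → reverse cash-and-carry (short spot, go long the forward).
At maturity, profit = |F_mkt − F*| = |784.97 − 807.3861| = kr 22.42 per share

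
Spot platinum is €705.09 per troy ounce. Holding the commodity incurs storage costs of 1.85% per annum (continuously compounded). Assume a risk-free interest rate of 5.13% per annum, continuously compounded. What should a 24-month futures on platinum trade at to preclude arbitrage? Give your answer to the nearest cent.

Net carry = r + u − y = 0.0513 + 0.0185 − 0.0000 = 0.0698
F = S·e^((r+u−y)T) = 705.09 · e^(0.0698 × 24/12) = 705.09 · e^0.139600
= 705.09 × 1.149814 = €810.72 per troy ounce

€810.72 per troy ounce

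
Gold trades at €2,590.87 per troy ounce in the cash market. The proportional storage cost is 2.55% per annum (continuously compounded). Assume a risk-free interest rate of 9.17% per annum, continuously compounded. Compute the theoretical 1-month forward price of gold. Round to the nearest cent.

Net carry = r + u − y = 0.0917 + 0.0255 − 0.0000 = 0.1172
F = S·e^((r+u−y)T) = 2590.87 · e^(0.1172 × 1/12) = 2590.87 · e^0.00976667
= 2590.87 × 1.00981452 = €2,616.30 per troy ounce

€2,616.30 per troy ounce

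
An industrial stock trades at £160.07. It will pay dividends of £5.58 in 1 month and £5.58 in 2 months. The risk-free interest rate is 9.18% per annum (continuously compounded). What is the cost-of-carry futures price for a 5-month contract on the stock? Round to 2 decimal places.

PV(dividends) I = 5.58·e^(−0.0918·1/12) + 5.58·e^(−0.0918·2/12)
I = 5.5375 + 5.4953 = 11.0328
F = (S − I)·e^(rT) = (160.07 − 11.0328) · e^(0.0918·5/12)
= 149.0372 · e^0.038250 = 149.0372 × 1.038991 = £154.85

£154.85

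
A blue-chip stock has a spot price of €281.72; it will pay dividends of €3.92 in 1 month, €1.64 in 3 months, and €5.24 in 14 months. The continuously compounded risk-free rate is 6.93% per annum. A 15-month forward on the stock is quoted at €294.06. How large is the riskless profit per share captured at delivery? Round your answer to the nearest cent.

PV(dividends) I = 3.92·e^(−0.0693·1/12) + 1.64·e^(−0.0693·3/12) + 5.24·e^(−0.0693·14/12) = 10.3423
Fair forward F* = (S − I)·e^(rT) = (281.72 − 10.3423)·e^0.086625 = 271.3777 × 1.090488 = 295.9341
Market €294.06 < fair 295.9341: forward underpriced → reverse cash-and-carry (short the stock, invest proceeds at r, pay the dividends, go long the forward).
Profit at T = |F_mkt − F*| = |294.06 − 295.9341| = €1.87 per share

€1.87 per share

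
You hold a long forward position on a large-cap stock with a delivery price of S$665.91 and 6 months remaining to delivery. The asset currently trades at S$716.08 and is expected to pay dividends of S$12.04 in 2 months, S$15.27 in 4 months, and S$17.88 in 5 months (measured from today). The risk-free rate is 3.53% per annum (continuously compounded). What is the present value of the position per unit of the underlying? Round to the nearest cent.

S$17.14

PV(remaining dividends) I = 12.04·e^(−0.0353·2/12) + 15.27·e^(−0.0353·4/12) + 17.88·e^(−0.0353·5/12) = 44.6797
Current forward F = (S − I)·e^(rT) = (716.08 − 44.6797)·e^(0.0353·6/12) = 671.4003 × 1.017807 = 683.3559
Value (long) = (F − K)·e^(−rT) = (683.3559 − 665.91) × 0.982505 = 17.1407
Value = S$17.14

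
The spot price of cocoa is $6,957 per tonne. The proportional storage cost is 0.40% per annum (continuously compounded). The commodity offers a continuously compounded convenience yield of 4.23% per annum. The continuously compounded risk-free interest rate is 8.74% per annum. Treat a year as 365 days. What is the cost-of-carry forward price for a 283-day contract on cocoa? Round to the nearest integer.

Net carry = r + u − y = 0.0874 + 0.0040 − 0.0423 = 0.0491
F = S·e^((r+u−y)T) = 6957 · e^(0.0491 × 283/365) = 6957 · e^0.038069
= 6957 × 1.038803 = $7,227 per tonne

$7,227 per tonne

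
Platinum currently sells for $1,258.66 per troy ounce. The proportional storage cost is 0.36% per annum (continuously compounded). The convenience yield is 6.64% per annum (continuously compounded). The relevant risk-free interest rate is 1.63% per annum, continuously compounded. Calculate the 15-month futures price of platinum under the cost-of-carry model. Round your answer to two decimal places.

$1,187.59 per troy ounce

Net carry = r + u − y = 0.0163 + 0.0036 − 0.0664 = -0.0465
F = S·e^((r+u−y)T) = 1258.66 · e^(-0.0465 × 15/12) = 1258.66 · e^-0.05812500
= 1258.66 × 0.94353200 = $1,187.59 per troy ounce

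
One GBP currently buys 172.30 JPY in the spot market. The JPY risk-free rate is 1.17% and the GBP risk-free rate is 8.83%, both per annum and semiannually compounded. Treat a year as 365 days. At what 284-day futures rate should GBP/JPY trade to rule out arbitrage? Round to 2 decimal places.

162.57

By covered interest parity, F = S · (1+r_JPY/2)^(2T) / (1+r_GBP/2)^(2T)
= 172.30 × 1.009118 / 1.069543 = 172.30 × 0.943504
F = 162.57 JPY per GBP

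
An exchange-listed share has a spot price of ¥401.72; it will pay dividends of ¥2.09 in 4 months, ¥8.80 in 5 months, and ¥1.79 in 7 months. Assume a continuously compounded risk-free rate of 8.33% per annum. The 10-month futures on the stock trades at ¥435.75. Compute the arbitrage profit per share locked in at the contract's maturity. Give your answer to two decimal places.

¥18.27 per share

PV(dividends) I = 2.09·e^(−0.0833·4/12) + 8.80·e^(−0.0833·5/12) + 1.79·e^(−0.0833·7/12) = 12.2377
Fair futures F* = (S − I)·e^(rT) = (401.72 − 12.2377)·e^0.069417 = 389.4823 × 1.071883 = 417.4795
Market ¥435.75 > fair 417.4795: forward overpriced → cash-and-carry (borrow at r, buy the stock and collect the dividends, short the forward).
Profit at T = |F_mkt − F*| = |435.75 − 417.4795| = ¥18.27 per share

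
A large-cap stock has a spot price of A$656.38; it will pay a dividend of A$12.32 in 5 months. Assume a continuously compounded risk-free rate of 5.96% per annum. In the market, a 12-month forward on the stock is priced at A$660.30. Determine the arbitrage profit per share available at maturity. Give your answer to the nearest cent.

A$23.63 per share

PV(dividends) I = 12.32·e^(−0.0596·5/12) = 12.0178
Fair forward F* = (S − I)·e^(rT) = (656.38 − 12.0178)·e^0.059600 = 644.3622 × 1.061412 = 683.9338
Market A$660.30 < fair 683.9338: forward underpriced → reverse cash-and-carry (short the stock, invest proceeds at r, pay the dividends, go long the forward).
Profit at T = |F_mkt − F*| = |660.30 − 683.9338| = A$23.63 per share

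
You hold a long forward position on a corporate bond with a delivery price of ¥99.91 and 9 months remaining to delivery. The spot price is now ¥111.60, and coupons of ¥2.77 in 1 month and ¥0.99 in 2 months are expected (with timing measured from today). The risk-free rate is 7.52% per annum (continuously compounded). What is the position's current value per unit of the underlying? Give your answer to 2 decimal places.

¥13.44

PV(remaining coupons) I = 2.77·e^(−0.0752·1/12) + 0.99·e^(−0.0752·2/12) = 3.7304
Current forward F = (S − I)·e^(rT) = (111.60 − 3.7304)·e^(0.0752·9/12) = 107.8696 × 1.058021 = 114.1283
Value (long) = (F − K)·e^(−rT) = (114.1283 − 99.91) × 0.945161 = 13.4386
Value = ¥13.44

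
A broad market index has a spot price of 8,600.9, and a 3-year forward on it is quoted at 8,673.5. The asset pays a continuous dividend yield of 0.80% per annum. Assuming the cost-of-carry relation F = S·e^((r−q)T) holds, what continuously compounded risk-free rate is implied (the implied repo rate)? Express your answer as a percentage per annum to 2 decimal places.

From F = S·e^((r−q)T): (r − q) = ln(F/S)/T
ln(8673.5/8600.9) = ln(1.008441) = 0.008406
(r − q) = 0.008406 / (3) = 0.002802
r = ln(F/S)/T + q = 0.002802 + 0.0080 = 0.010802
r = 1.08%

1.08%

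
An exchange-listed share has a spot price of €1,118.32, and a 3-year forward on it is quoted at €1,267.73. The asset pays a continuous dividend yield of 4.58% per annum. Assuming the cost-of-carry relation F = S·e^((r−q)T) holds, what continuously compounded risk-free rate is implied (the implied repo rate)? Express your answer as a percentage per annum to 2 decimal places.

From F = S·e^((r−q)T): (r − q) = ln(F/S)/T
ln(1267.73/1118.32) = ln(1.133602) = 0.125400
(r − q) = 0.125400 / (3) = 0.041800
r = ln(F/S)/T + q = 0.041800 + 0.0458 = 0.087600
r = 8.76%

8.76%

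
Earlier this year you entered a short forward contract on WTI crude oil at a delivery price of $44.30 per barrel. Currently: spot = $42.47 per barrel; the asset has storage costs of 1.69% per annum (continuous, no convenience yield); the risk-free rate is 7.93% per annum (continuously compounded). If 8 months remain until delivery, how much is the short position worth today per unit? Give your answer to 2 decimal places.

Current fair forward for the remaining 8 months: F = S·e^((r + u)·T), (r + u) = 0.0793 + 0.0169 = 0.0962
F = 42.47 · e^(0.0962 × 8/12) = 42.47 × 1.066235 = 45.2830
Value of long forward = (F − K)·e^(−rT) = (45.2830 − 44.30) · e^(−0.0793·8/12)
= 0.9830 × 0.948506 = 0.93
Short position value = −(long value) = -$0.93

-$0.93 per barrel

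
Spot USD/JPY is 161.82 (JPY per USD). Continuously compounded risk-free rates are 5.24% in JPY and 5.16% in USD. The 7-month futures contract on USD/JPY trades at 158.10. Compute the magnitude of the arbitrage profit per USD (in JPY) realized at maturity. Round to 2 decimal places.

3.80 per USD (in JPY)

Fair futures: F* = S·e^(carry·T), with carry = (r_JPY − r_USD) = 0.0524 − 0.0516 = 0.0008
F* = 161.82 · e^(0.0008 × 7/12) = 161.82 · e^0.000467 = 161.82 × 1.000467 = 161.8956
Market 158.10 < fair 161.8956: forward underpriced → reverse cash-and-carry (short spot, go long the forward).
At maturity, profit = |F_mkt − F*| = |158.10 − 161.8956| = 3.80 per USD (in JPY)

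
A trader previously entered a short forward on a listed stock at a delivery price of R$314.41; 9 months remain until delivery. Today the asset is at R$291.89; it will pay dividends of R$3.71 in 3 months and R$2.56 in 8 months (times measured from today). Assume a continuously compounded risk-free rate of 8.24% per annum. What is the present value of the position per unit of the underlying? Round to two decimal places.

R$9.74

PV(remaining dividends) I = 3.71·e^(−0.0824·3/12) + 2.56·e^(−0.0824·8/12) = 6.0575
Current forward F = (S − I)·e^(rT) = (291.89 − 6.0575)·e^(0.0824·9/12) = 285.8325 × 1.063750 = 304.0543
Value (long) = (F − K)·e^(−rT) = (304.0543 − 314.41) × 0.940071 = -9.7351
Short position value = −(long value) = R$9.74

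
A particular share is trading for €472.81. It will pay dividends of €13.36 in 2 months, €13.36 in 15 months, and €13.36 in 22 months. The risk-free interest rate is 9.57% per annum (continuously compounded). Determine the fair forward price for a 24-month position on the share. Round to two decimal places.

€528.70

PV(dividends) I = 13.36·e^(−0.0957·2/12) + 13.36·e^(−0.0957·15/12) + 13.36·e^(−0.0957·22/12)
I = 13.1486 + 11.8537 + 11.2101 = 36.2124
F = (S − I)·e^(rT) = (472.81 − 36.2124) · e^(0.0957·24/12)
= 436.5976 · e^0.191400 = 436.5976 × 1.210944 = €528.70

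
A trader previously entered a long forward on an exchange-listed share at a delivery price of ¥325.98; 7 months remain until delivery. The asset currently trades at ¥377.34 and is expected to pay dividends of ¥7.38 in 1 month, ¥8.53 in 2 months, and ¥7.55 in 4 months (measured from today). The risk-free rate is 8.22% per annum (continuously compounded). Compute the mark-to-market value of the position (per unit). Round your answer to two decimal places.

PV(remaining dividends) I = 7.38·e^(−0.0822·1/12) + 8.53·e^(−0.0822·2/12) + 7.55·e^(−0.0822·4/12) = 23.0895
Current forward F = (S − I)·e^(rT) = (377.34 − 23.0895)·e^(0.0822·7/12) = 354.2505 × 1.049118 = 371.6506
Value (long) = (F − K)·e^(−rT) = (371.6506 − 325.98) × 0.953181 = 43.5323
Value = ¥43.53

¥43.53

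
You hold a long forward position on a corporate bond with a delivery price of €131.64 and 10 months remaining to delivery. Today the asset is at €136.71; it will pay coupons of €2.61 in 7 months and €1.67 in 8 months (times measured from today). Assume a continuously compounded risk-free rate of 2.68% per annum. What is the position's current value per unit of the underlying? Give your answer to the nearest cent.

€3.77

PV(remaining coupons) I = 2.61·e^(−0.0268·7/12) + 1.67·e^(−0.0268·8/12) = 4.2099
Current forward F = (S − I)·e^(rT) = (136.71 − 4.2099)·e^(0.0268·10/12) = 132.5001 × 1.022585 = 135.4926
Value (long) = (F − K)·e^(−rT) = (135.4926 − 131.64) × 0.977914 = 3.7675
Value = €3.77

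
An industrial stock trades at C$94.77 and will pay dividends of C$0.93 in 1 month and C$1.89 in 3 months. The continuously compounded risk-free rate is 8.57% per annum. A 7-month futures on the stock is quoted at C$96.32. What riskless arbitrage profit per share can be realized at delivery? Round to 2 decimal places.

C$0.39 per share

PV(dividends) I = 0.93·e^(−0.0857·1/12) + 1.89·e^(−0.0857·3/12) = 2.7733
Fair futures F* = (S − I)·e^(rT) = (94.77 − 2.7733)·e^0.049992 = 91.9967 × 1.051263 = 96.7127
Market C$96.32 < fair 96.7127: forward underpriced → reverse cash-and-carry (short the stock, invest proceeds at r, pay the dividends, go long the forward).
Profit at T = |F_mkt − F*| = |96.32 − 96.7127| = C$0.39 per share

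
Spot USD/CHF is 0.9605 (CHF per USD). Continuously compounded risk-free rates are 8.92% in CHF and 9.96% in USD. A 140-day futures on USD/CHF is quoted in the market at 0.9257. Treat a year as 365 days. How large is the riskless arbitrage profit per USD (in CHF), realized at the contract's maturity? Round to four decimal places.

Fair futures: F* = S·e^(carry·T), with carry = (r_CHF − r_USD) = 0.0892 − 0.0996 = -0.0104
F* = 0.9605 · e^(-0.0104 × 140/365) = 0.9605 · e^-0.003989 = 0.9605 × 0.996019 = 0.9567
Market 0.9257 < fair 0.9567: forward underpriced → reverse cash-and-carry (short spot, go long the forward).
At maturity, profit = |F_mkt − F*| = |0.9257 − 0.9567| = 0.0310 per USD (in CHF)

0.0310 per USD (in CHF)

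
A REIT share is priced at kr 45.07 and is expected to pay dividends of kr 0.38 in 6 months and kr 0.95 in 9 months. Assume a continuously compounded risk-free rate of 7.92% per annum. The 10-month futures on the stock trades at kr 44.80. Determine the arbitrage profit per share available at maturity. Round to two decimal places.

kr 2.00 per share

PV(dividends) I = 0.38·e^(−0.0792·6/12) + 0.95·e^(−0.0792·9/12) = 1.2605
Fair futures F* = (S − I)·e^(rT) = (45.07 − 1.2605)·e^0.066000 = 43.8095 × 1.068227 = 46.7985
Market kr 44.80 < fair 46.7985: forward underpriced → reverse cash-and-carry (short the stock, invest proceeds at r, pay the dividends, go long the forward).
Profit at T = |F_mkt − F*| = |44.80 − 46.7985| = kr 2.00 per share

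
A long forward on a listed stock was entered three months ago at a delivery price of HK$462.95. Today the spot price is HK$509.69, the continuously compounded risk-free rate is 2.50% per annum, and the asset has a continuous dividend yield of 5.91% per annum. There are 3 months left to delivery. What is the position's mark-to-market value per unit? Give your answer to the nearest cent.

HK$42.15

Current fair forward for the remaining 3 months: F = S·e^((r − q)·T), (r − q) = 0.0250 − 0.0591 = -0.0341
F = 509.69 · e^(-0.0341 × 3/12) = 509.69 × 0.991511 = 505.3632
Value of long forward = (F − K)·e^(−rT) = (505.3632 − 462.95) · e^(−0.0250·3/12)
= 42.4132 × 0.993769 = 42.15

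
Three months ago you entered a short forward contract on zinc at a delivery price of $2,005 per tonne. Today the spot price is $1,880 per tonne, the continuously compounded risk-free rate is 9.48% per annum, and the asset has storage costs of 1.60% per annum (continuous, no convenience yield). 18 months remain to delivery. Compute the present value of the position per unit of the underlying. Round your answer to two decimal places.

-$186.43 per tonne

Current fair forward for the remaining 18 months: F = S·e^((r + u)·T), (r + u) = 0.0948 + 0.0160 = 0.1108
F = 1880 · e^(0.1108 × 18/12) = 1880 × 1.18080924 = 2219.9214
Value of long forward = (F − K)·e^(−rT) = (2219.9214 − 2005) · e^(−0.0948·18/12)
= 214.9214 × 0.86744775 = 186.43
Short position value = −(long value) = -$186.43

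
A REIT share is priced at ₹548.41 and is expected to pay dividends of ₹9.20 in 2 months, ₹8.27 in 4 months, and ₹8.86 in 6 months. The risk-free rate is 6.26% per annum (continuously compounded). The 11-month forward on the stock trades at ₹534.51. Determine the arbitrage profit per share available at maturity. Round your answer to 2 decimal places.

₹18.98 per share

PV(dividends) I = 9.20·e^(−0.0626·2/12) + 8.27·e^(−0.0626·4/12) + 8.86·e^(−0.0626·6/12) = 25.7907
Fair forward F* = (S − I)·e^(rT) = (548.41 − 25.7907)·e^0.057383 = 522.6193 × 1.059061 = 553.4857
Market ₹534.51 < fair 553.4857: forward underpriced → reverse cash-and-carry (short the stock, invest proceeds at r, pay the dividends, go long the forward).
Profit at T = |F_mkt − F*| = |534.51 − 553.4857| = ₹18.98 per share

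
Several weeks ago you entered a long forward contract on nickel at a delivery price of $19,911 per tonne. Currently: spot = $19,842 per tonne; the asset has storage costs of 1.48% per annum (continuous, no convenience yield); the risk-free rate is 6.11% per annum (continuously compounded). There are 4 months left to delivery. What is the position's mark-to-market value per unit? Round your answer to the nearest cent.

$430.55 per tonne

Current fair forward for the remaining 4 months: F = S·e^((r + u)·T), (r + u) = 0.0611 + 0.0148 = 0.0759
F = 19842 · e^(0.0759 × 4/12) = 19842 × 1.02562276 = 20350.4068
Value of long forward = (F − K)·e^(−rT) = (20350.4068 − 19911) · e^(−0.0611·4/12)
= 439.4068 × 0.97983933 = 430.55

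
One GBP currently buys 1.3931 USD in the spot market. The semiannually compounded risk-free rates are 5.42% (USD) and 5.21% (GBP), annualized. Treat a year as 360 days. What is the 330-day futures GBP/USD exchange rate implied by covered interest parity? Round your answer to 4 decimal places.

By covered interest parity, F = S · (1+r_USD/2)^(2T) / (1+r_GBP/2)^(2T)
= 1.3931 × 1.050244 / 1.048276 = 1.3931 × 1.001877
F = 1.3957 USD per GBP

1.3957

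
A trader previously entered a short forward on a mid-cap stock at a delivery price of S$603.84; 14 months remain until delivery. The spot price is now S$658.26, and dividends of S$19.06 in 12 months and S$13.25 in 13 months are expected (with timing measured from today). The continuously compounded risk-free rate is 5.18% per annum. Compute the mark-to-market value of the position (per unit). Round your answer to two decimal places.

PV(remaining dividends) I = 19.06·e^(−0.0518·12/12) + 13.25·e^(−0.0518·13/12) = 30.6248
Current forward F = (S − I)·e^(rT) = (658.26 − 30.6248)·e^(0.0518·14/12) = 627.6352 × 1.062297 = 666.7350
Value (long) = (F − K)·e^(−rT) = (666.7350 − 603.84) × 0.941357 = 59.2066
Short position value = −(long value) = -S$59.21

-S$59.21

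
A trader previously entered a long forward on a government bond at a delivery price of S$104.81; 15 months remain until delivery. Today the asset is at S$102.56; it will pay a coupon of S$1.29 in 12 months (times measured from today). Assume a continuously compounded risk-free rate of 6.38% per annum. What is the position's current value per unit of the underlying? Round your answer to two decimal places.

S$4.57

PV(remaining coupons) I = 1.29·e^(−0.0638·12/12) = 1.2103
Current forward F = (S − I)·e^(rT) = (102.56 − 1.2103)·e^(0.0638·15/12) = 101.3497 × 1.083016 = 109.7633
Value (long) = (F − K)·e^(−rT) = (109.7633 − 104.81) × 0.923347 = 4.5736
Value = S$4.57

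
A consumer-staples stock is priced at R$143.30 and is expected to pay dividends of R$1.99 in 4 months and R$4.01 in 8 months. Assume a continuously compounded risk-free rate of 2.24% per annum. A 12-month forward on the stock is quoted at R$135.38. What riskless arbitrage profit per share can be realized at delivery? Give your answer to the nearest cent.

PV(dividends) I = 1.99·e^(−0.0224·4/12) + 4.01·e^(−0.0224·8/12) = 5.9258
Fair forward F* = (S − I)·e^(rT) = (143.30 − 5.9258)·e^0.022400 = 137.3742 × 1.022653 = 140.4861
Market R$135.38 < fair 140.4861: forward underpriced → reverse cash-and-carry (short the stock, invest proceeds at r, pay the dividends, go long the forward).
Profit at T = |F_mkt − F*| = |135.38 − 140.4861| = R$5.11 per share

R$5.11 per share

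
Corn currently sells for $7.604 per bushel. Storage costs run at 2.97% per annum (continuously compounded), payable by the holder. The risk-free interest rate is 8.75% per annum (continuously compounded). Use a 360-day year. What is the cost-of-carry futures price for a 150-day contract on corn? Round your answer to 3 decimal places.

Net carry = r + u − y = 0.0875 + 0.0297 − 0.0000 = 0.1172
F = S·e^((r+u−y)T) = 7.604 · e^(0.1172 × 150/360) = 7.604 · e^0.048833
= 7.604 × 1.050045 = $7.985 per bushel

$7.985 per bushel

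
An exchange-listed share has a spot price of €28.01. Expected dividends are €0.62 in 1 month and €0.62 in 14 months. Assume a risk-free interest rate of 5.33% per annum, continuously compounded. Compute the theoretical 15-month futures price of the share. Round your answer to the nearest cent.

PV(dividends) I = 0.62·e^(−0.0533·1/12) + 0.62·e^(−0.0533·14/12)
I = 0.6173 + 0.5826 = 1.1999
F = (S − I)·e^(rT) = (28.01 − 1.1999) · e^(0.0533·15/12)
= 26.8101 · e^0.066625 = 26.8101 × 1.068895 = €28.66

€28.66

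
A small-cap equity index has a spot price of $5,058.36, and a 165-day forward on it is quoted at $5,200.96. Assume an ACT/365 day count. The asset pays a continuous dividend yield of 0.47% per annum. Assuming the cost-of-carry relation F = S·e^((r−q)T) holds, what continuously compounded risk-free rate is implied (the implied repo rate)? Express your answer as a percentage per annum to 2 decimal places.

From F = S·e^((r−q)T): (r − q) = ln(F/S)/T
ln(5200.96/5058.36) = ln(1.028191) = 0.027801
(r − q) = 0.027801 / (165/365) = 0.061499
r = ln(F/S)/T + q = 0.061499 + 0.0047 = 0.066199
r = 6.62%

6.62%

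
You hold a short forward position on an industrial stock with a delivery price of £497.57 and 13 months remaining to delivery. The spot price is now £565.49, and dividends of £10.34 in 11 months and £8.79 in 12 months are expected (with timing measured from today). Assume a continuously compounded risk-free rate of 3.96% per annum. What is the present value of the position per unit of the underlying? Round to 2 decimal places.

-£70.39

PV(remaining dividends) I = 10.34·e^(−0.0396·11/12) + 8.79·e^(−0.0396·12/12) = 18.4201
Current forward F = (S − I)·e^(rT) = (565.49 − 18.4201)·e^(0.0396·13/12) = 547.0699 × 1.043834 = 571.0502
Value (long) = (F − K)·e^(−rT) = (571.0502 − 497.57) × 0.958007 = 70.3945
Short position value = −(long value) = -£70.39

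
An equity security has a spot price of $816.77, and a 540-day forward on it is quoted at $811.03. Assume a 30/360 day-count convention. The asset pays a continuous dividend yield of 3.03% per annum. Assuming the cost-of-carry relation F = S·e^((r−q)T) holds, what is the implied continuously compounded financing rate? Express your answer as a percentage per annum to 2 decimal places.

2.56%

From F = S·e^((r−q)T): (r − q) = ln(F/S)/T
ln(811.03/816.77) = ln(0.992972) = -0.007053
(r − q) = -0.007053 / (540/360) = -0.004702
r = ln(F/S)/T + q = -0.004702 + 0.0303 = 0.025598
r = 2.56%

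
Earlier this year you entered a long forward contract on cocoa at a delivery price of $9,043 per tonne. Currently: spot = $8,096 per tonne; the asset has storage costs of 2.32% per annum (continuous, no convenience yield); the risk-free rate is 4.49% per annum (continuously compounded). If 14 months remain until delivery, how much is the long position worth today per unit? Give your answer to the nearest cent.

Current fair forward for the remaining 14 months: F = S·e^((r + u)·T), (r + u) = 0.0449 + 0.0232 = 0.0681
F = 8096 · e^(0.0681 × 14/12) = 8096 × 1.08269142 = 8765.4697
Value of long forward = (F − K)·e^(−rT) = (8765.4697 − 9043) · e^(−0.0449·14/12)
= -277.5303 × 0.94896503 = -263.37

-$263.37 per tonne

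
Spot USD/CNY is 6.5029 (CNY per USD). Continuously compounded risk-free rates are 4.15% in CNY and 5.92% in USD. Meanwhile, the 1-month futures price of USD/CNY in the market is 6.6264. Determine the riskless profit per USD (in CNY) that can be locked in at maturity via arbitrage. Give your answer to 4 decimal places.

Fair futures: F* = S·e^(carry·T), with carry = (r_CNY − r_USD) = 0.0415 − 0.0592 = -0.0177
F* = 6.5029 · e^(-0.0177 × 1/12) = 6.5029 · e^-0.001475 = 6.5029 × 0.998526 = 6.4933
Market 6.6264 > fair 6.4933: forward overpriced → cash-and-carry (buy spot, short the forward).
At maturity, profit = |F_mkt − F*| = |6.6264 − 6.4933| = 0.1331 per USD (in CNY)

0.1331 per USD (in CNY)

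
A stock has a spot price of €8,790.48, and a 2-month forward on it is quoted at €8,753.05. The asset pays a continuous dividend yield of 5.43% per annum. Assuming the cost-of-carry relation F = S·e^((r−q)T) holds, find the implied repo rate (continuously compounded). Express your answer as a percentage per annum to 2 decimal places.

From F = S·e^((r−q)T): (r − q) = ln(F/S)/T
ln(8753.05/8790.48) = ln(0.995742) = -0.004267
(r − q) = -0.004267 / (2/12) = -0.025602
r = ln(F/S)/T + q = -0.025602 + 0.0543 = 0.028698
r = 2.87%

2.87%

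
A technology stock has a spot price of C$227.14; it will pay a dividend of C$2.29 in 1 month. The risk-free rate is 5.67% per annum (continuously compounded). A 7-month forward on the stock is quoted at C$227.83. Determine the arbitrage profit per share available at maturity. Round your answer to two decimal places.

C$4.59 per share

PV(dividends) I = 2.29·e^(−0.0567·1/12) = 2.2792
Fair forward F* = (S − I)·e^(rT) = (227.14 − 2.2792)·e^0.033075 = 224.8608 × 1.033628 = 232.4224
Market C$227.83 < fair 232.4224: forward underpriced → reverse cash-and-carry (short the stock, invest proceeds at r, pay the dividends, go long the forward).
Profit at T = |F_mkt − F*| = |227.83 − 232.4224| = C$4.59 per share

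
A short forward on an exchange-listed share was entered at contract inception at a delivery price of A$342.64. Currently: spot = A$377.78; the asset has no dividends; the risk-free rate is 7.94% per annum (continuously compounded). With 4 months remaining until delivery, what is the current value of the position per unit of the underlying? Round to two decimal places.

Current fair forward for the remaining 4 months: F = S·e^(r·T), r = 0.0794
F = 377.78 · e^(0.0794 × 4/12) = 377.78 × 1.026820 = 387.9121
Value of long forward = (F − K)·e^(−rT) = (387.9121 − 342.64) · e^(−0.0794·4/12)
= 45.2721 × 0.973881 = 44.09
Short position value = −(long value) = -A$44.09

-A$44.09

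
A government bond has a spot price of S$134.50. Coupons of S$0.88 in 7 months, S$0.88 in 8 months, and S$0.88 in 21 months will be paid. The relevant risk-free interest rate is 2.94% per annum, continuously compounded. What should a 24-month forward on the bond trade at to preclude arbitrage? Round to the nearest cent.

PV(coupons) I = 0.88·e^(−0.0294·7/12) + 0.88·e^(−0.0294·8/12) + 0.88·e^(−0.0294·21/12)
I = 0.8650 + 0.8629 + 0.8359 = 2.5638
F = (S − I)·e^(rT) = (134.50 − 2.5638) · e^(0.0294·24/12)
= 131.9362 · e^0.058800 = 131.9362 × 1.060563 = S$139.93

S$139.93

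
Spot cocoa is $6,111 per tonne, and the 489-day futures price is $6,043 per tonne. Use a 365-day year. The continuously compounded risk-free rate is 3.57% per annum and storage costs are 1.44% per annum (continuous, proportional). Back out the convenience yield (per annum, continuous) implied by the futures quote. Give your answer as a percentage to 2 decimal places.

5.85%

F = S·e^((r+u−y)T) ⇒ (r+u−y) = ln(F/S)/T
ln(6043/6111) = -0.011190; /T ⇒ -0.008352
y = r + u − ln(F/S)/T = 0.0357 + 0.0144 + 0.008352 = 0.058452
y = 5.85%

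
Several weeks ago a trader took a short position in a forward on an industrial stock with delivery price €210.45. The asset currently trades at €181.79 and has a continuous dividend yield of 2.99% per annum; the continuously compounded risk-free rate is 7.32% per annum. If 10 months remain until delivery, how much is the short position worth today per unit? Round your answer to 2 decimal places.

Current fair forward for the remaining 10 months: F = S·e^((r − q)·T), (r − q) = 0.0732 − 0.0299 = 0.0433
F = 181.79 · e^(0.0433 × 10/12) = 181.79 × 1.036742 = 188.4693
Value of long forward = (F − K)·e^(−rT) = (188.4693 − 210.45) · e^(−0.0732·10/12)
= -21.9807 × 0.940823 = -20.68
Short position value = −(long value) = €20.68

€20.68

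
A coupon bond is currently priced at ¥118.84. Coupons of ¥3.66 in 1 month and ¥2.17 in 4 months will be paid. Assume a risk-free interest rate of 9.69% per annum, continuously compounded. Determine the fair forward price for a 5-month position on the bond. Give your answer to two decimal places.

PV(coupons) I = 3.66·e^(−0.0969·1/12) + 2.17·e^(−0.0969·4/12)
I = 3.6306 + 2.1010 = 5.7316
F = (S − I)·e^(rT) = (118.84 − 5.7316) · e^(0.0969·5/12)
= 113.1084 · e^0.040375 = 113.1084 × 1.041201 = ¥117.77

¥117.77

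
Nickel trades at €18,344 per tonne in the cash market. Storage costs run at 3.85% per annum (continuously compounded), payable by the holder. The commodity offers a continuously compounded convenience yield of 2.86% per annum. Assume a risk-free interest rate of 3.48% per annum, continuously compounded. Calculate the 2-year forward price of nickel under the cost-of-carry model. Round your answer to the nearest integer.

Net carry = r + u − y = 0.0348 + 0.0385 − 0.0286 = 0.0447
F = S·e^((r+u−y)T) = 18344 · e^(0.0447 × 2) = 18344 · e^0.089400
= 18344 × 1.093518 = €20,059 per tonne

€20,059 per tonne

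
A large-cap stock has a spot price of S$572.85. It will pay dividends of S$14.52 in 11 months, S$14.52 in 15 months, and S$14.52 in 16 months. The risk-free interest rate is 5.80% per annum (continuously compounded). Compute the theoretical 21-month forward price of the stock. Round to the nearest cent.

S$588.99

PV(dividends) I = 14.52·e^(−0.0580·11/12) + 14.52·e^(−0.0580·15/12) + 14.52·e^(−0.0580·16/12)
I = 13.7682 + 13.5046 + 13.4394 = 40.7122
F = (S − I)·e^(rT) = (572.85 − 40.7122) · e^(0.0580·21/12)
= 532.1378 · e^0.101500 = 532.1378 × 1.106830 = S$588.99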